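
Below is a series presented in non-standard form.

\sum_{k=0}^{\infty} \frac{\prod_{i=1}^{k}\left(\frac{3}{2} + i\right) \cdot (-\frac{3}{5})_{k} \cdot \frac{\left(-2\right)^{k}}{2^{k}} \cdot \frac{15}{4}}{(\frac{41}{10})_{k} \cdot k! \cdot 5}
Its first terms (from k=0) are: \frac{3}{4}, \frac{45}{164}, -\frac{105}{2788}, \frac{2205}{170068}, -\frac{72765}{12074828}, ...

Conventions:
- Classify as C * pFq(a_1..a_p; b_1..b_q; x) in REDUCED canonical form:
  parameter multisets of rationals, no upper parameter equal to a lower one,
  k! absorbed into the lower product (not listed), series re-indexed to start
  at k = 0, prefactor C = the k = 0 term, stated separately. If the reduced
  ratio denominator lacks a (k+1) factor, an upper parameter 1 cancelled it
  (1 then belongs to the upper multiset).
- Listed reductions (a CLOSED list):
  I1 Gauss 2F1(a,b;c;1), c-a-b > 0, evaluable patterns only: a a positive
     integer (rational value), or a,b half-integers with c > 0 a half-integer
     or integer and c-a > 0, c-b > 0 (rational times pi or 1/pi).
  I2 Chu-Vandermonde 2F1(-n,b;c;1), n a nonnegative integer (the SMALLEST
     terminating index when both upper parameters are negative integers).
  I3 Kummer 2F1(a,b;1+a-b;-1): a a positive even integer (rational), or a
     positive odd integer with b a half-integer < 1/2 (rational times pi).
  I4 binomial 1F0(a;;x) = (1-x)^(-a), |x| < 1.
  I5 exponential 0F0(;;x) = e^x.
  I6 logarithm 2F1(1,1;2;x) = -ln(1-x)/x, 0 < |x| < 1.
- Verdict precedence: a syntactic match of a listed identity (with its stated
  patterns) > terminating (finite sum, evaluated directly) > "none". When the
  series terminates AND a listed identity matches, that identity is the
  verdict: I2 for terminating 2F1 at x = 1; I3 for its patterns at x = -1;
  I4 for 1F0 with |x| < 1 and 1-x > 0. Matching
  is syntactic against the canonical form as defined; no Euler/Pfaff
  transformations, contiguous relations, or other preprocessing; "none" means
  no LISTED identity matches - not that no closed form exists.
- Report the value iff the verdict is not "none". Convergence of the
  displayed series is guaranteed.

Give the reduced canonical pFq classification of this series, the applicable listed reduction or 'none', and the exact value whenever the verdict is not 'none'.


With C = \frac{3}{4}: the canonical form is 2F1(-\frac{3}{5}, \frac{5}{2}; \frac{41}{10}; -1). Verdict: no listed reduction: x = -1 and upper {-\frac{3}{5}, \frac{5}{2}} fail every I1-I6 pattern.

The tell: with t_0 = \frac{3}{4}, the constant factors (C = 3/4, x = -1) combine into one prefactor.
Consecutive-term ratio: r(k) = -1 * (k-\frac{3}{5}) (k+\frac{5}{2}) / [(k+\frac{41}{10}) (k+1)] - rational; roots negated = parameters, x = -1, C = \frac{3}{4}.


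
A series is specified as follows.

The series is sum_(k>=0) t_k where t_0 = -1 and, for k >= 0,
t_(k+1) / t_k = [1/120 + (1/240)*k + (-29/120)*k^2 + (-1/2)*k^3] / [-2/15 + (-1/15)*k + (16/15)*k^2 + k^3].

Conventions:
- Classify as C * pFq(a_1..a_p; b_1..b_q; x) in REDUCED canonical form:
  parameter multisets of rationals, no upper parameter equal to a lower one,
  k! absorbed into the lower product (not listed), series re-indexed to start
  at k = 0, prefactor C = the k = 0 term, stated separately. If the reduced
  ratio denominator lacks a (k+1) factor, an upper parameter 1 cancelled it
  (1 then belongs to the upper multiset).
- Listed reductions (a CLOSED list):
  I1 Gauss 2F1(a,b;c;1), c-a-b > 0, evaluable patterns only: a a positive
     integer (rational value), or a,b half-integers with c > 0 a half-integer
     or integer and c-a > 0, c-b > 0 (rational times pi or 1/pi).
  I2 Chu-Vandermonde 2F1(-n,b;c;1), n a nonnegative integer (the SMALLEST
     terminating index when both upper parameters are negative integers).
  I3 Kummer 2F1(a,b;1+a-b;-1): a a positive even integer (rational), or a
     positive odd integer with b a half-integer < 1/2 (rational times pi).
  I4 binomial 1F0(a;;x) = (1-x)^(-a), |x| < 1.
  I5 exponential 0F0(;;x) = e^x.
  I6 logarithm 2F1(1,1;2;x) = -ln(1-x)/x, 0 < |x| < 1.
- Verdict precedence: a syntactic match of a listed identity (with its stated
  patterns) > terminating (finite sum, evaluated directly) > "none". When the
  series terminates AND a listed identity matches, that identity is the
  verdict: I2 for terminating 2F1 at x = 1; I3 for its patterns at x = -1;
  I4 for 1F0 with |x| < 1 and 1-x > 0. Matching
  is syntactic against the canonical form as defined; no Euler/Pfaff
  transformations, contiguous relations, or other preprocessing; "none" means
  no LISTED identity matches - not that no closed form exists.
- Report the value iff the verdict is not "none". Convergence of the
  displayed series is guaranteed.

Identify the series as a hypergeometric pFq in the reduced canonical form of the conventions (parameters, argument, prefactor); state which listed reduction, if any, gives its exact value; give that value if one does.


Prefactor -1, argument -1/2: 2F1 with upper {-1/6, 1/4} over lower {-1/3}. Verdict: none here - no I1-I6 shape fits x = -1/2 with lower {-1/3}.

The tell: t_0 being -1, the parameter 2/5 appears in both the upper and lower lists and cancels.
Ratio: r(k) = (-1/2) * (k-1/6) (k+1/4) / [(k-1/3) (k+1)] - poly over poly, x = (-1/2) from leading terms; C = -1 at k = 0.


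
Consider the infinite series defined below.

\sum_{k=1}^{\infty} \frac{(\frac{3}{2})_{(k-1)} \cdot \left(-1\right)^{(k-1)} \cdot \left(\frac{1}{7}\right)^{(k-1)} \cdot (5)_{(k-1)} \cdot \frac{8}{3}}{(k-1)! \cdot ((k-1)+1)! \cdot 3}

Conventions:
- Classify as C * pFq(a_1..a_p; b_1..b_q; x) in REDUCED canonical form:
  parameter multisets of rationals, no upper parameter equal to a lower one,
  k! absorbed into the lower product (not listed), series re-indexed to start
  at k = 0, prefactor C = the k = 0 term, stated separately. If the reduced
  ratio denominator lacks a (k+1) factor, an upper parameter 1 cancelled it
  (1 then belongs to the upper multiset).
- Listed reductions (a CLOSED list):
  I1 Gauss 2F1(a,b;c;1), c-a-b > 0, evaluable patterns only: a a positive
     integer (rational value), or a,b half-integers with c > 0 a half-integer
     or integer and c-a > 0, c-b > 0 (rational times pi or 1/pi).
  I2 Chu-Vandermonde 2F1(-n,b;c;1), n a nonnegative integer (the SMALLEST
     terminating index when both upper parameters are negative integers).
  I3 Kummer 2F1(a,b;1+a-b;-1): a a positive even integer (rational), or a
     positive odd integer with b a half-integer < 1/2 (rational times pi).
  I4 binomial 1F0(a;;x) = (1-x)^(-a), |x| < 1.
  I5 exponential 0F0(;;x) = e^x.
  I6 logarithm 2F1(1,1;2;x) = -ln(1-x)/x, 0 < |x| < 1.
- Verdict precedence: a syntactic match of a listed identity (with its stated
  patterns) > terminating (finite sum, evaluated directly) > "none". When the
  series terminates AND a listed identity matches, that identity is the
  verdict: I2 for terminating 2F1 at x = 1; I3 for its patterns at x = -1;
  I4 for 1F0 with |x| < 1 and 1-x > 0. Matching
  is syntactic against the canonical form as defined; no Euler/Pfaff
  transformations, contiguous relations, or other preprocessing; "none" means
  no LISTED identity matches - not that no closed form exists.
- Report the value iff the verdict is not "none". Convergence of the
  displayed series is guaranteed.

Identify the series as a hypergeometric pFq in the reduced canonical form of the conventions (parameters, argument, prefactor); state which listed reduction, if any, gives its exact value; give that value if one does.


This is \frac{8}{9} * 2F1(\frac{3}{2}, 5; 2; -\frac{1}{7}) in reduced canonical form. Verdict: none. Every listed pattern misses the 2F1 form at -\frac{1}{7}, upper {\frac{3}{2}, 5}.

First insight: t_0 being \frac{8}{9}, the constant factors (C = 8/9) combine into one prefactor.
Ratio: r(k) = -\frac{1}{7} * (k+\frac{3}{2}) (k+5) / [(k+2) (k+1)] - rational in k. x = -\frac{1}{7}; t_0 = \frac{8}{9}; negate the roots.


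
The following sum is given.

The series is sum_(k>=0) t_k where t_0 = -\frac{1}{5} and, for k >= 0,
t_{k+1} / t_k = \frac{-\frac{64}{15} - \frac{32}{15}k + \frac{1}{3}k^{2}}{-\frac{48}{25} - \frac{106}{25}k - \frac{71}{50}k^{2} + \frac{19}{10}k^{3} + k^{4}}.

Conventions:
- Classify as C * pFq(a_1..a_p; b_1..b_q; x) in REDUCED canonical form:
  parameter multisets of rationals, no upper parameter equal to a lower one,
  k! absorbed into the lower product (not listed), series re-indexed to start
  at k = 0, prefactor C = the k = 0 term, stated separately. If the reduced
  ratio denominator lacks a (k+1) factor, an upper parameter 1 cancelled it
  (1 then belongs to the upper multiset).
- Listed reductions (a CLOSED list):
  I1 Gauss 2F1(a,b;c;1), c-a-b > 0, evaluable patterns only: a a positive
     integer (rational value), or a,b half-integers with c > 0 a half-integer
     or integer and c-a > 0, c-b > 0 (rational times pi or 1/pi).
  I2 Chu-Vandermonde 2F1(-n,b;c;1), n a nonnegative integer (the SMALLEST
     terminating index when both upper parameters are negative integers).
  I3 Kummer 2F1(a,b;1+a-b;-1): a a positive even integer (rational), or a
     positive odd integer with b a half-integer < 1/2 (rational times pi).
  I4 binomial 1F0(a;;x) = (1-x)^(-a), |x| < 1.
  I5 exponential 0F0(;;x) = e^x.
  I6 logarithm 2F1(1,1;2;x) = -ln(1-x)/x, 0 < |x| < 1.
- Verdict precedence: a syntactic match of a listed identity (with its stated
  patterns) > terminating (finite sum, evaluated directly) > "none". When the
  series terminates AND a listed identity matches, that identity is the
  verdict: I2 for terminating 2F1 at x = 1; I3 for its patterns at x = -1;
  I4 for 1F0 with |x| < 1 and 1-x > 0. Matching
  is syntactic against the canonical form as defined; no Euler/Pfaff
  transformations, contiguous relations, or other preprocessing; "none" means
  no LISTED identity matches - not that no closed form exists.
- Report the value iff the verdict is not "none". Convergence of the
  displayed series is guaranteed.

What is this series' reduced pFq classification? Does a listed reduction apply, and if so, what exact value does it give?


This is -\frac{1}{5} * 1F2(-8; -\frac{3}{2}, \frac{4}{5}; \frac{1}{3}) in reduced canonical form. Verdict: terminating - upper parameter -8 makes this a finite sum (last index 8), evaluated exactly. Exact value: -\frac{13644200342283319}{14126764898491245}.

Key step: with t_0 = -\frac{1}{5}, the parameter 8/5 appears in both the upper and lower lists and cancels.
Consecutive-term ratio: r(k) = \frac{1}{3} * (k-8) / [(k-\frac{3}{2}) (k+\frac{4}{5}) (k+1)] - rational in k. x = \frac{1}{3}; t_0 = -\frac{1}{5}; negate the roots.


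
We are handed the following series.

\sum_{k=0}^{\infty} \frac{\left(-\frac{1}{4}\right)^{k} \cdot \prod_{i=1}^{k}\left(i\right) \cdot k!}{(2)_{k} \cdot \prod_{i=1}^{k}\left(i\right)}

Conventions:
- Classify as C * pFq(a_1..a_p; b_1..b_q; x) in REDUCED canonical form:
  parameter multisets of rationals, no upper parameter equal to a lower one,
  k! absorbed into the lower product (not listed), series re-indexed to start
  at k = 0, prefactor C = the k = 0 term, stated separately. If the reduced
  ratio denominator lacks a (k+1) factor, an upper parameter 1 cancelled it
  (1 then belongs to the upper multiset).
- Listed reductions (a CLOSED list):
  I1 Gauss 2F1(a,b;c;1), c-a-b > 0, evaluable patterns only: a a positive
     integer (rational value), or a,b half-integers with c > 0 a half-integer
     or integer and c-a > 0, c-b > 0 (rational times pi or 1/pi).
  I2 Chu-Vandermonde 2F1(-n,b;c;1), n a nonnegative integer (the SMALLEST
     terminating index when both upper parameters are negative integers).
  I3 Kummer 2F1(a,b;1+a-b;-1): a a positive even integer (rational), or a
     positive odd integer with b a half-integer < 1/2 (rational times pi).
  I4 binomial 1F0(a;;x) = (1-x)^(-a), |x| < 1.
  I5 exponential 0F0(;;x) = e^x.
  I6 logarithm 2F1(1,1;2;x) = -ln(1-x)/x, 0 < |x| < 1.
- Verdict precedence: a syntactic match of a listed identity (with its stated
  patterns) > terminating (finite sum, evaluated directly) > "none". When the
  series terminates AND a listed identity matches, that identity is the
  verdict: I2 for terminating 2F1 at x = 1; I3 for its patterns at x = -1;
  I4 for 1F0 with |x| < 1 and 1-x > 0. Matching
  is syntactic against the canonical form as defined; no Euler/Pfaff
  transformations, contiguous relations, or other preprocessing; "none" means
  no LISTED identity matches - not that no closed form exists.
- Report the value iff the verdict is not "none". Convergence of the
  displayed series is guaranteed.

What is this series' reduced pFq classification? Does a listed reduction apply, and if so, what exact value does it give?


Reduced: x = -\frac{1}{4}, 2F1, upper = {1, 1}, lower = {2}, C = 1. Verdict (x = -\frac{1}{4}): the I6 logarithm reduction applies (the logarithm: parameters (1,1;2), x = -\frac{1}{4}). Exact value: 4 \cdot \ln\left(\frac{5}{4}\right).

Structural cue: from the first term 1: the product of the first k integers (C = 1) is k!.
Term ratio: r(k) = -\frac{1}{4} * (k+1) (k+1) / [(k+2) (k+1)] - rational in k, leading ratio -\frac{1}{4}; with t_0 = 1, classification follows.


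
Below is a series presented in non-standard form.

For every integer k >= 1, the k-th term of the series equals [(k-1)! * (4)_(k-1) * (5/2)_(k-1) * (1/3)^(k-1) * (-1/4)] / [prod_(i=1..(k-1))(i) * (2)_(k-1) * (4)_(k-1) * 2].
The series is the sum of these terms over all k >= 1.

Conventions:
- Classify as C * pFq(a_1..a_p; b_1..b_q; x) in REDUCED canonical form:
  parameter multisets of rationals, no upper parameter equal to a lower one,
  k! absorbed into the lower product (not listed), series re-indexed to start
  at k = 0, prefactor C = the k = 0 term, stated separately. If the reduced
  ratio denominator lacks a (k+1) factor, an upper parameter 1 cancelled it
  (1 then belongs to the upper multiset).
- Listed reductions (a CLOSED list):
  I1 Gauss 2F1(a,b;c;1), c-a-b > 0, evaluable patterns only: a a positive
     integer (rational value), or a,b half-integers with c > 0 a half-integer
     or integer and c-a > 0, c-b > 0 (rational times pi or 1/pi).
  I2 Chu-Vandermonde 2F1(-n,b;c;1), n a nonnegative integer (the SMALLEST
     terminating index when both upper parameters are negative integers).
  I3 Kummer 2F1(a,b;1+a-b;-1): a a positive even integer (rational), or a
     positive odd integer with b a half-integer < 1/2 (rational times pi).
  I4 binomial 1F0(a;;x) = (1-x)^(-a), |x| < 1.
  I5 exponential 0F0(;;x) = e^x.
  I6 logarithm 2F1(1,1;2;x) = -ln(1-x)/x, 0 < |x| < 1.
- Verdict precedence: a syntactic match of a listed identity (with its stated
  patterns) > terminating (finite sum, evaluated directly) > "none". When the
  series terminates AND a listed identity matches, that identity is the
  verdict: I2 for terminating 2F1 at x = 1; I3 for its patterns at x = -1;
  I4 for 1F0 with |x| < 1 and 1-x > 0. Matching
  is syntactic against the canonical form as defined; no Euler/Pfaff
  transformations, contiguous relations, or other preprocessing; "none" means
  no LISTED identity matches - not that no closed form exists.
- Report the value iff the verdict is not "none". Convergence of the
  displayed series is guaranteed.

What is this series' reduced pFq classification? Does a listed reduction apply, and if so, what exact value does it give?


With C = -1/8: the canonical form is 2F1(1, 5/2; 2; 1/3). Verdict: none. Every listed pattern misses the 2F1 form at 1/3, upper {1, 5/2}.

Key observation: with t_0 = -1/8, the factorial ratio (prefactor -1/8) (k+a-1)!/(a-1)! is a rising factorial (a)_k.
Step ratio: r(k) = (1/3) * (k+1) (k+5/2) / [(k+2) (k+1)] ; factor over Q: parameters, x = (1/3), and C = -1/8.


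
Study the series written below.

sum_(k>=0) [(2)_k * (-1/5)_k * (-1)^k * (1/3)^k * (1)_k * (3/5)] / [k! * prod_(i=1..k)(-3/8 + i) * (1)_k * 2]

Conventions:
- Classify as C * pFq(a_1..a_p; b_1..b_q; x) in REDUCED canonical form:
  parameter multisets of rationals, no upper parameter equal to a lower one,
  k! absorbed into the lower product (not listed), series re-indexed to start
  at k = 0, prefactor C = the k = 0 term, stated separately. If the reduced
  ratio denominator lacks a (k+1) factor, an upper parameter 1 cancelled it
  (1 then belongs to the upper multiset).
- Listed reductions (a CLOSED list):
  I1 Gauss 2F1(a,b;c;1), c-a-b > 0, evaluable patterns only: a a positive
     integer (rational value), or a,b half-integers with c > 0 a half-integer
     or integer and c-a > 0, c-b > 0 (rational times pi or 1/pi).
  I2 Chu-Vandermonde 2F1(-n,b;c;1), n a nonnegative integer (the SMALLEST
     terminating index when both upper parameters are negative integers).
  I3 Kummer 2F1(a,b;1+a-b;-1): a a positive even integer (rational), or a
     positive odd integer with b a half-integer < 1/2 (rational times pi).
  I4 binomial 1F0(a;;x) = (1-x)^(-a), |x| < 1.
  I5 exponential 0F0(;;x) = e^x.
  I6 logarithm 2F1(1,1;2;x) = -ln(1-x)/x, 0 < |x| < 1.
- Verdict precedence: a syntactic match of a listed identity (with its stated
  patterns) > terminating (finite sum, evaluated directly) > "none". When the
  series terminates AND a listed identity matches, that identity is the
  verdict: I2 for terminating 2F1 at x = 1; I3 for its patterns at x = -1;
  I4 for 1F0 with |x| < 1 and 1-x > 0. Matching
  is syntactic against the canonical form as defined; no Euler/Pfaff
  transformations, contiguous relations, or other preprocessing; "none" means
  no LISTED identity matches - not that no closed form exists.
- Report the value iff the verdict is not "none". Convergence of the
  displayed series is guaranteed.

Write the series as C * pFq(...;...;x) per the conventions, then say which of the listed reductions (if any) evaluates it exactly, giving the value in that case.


x = -1/3 here; the reduced form reads 2F1, upper {-1/5, 2}, lower {5/8}, C = 3/10. Verdict: none. Every listed pattern misses the 2F1 form at -1/3, upper {-1/5, 2}.

The tell: from the first term 3/10: the constant factors (prefactor 3/10) combine into one prefactor.
Consecutive-term ratio: r(k) = (-1/3) * (k-1/5) (k+2) / [(k+5/8) (k+1)] ; factor over Q: parameters, x = (-1/3), and C = 3/10.


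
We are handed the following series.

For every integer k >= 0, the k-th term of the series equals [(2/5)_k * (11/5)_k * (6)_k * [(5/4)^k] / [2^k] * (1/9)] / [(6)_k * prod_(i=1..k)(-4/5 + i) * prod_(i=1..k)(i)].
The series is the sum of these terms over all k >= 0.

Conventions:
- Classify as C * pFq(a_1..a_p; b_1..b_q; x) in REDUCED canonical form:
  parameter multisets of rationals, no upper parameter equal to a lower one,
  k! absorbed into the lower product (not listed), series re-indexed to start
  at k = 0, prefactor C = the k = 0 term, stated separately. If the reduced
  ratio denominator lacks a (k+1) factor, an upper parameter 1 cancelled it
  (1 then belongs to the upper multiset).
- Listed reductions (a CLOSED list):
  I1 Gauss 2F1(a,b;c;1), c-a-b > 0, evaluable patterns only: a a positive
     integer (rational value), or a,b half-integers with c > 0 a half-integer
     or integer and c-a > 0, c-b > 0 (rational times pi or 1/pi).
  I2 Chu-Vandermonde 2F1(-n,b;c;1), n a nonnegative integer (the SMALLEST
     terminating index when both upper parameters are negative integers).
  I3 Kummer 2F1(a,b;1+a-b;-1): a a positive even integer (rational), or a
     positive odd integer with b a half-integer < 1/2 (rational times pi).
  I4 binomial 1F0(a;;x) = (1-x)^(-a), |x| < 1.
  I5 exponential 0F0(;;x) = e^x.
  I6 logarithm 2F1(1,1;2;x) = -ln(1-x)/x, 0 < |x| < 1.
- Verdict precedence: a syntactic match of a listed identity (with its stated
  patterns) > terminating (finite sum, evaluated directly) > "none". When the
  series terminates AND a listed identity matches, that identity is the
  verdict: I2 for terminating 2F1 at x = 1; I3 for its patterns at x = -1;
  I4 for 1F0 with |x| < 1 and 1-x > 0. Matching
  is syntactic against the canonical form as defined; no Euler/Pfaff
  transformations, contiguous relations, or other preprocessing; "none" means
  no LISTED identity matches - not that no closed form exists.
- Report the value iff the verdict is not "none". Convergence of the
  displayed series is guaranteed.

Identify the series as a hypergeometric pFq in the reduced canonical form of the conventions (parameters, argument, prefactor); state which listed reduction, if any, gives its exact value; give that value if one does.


Prefactor 1/9, argument 5/8: 2F1 with upper {2/5, 11/5} over lower {1/5}. Verdict: none here - no I1-I6 shape fits x = 5/8 with lower {1/5}.

Key step: t_0 being 1/9, the parameter 6 appears in both the upper and lower lists and cancels.
Ratio: r(k) = (5/8) * (k+2/5) (k+11/5) / [(k+1/5) (k+1)] - rational; roots negated = parameters, x = (5/8), C = 1/9.


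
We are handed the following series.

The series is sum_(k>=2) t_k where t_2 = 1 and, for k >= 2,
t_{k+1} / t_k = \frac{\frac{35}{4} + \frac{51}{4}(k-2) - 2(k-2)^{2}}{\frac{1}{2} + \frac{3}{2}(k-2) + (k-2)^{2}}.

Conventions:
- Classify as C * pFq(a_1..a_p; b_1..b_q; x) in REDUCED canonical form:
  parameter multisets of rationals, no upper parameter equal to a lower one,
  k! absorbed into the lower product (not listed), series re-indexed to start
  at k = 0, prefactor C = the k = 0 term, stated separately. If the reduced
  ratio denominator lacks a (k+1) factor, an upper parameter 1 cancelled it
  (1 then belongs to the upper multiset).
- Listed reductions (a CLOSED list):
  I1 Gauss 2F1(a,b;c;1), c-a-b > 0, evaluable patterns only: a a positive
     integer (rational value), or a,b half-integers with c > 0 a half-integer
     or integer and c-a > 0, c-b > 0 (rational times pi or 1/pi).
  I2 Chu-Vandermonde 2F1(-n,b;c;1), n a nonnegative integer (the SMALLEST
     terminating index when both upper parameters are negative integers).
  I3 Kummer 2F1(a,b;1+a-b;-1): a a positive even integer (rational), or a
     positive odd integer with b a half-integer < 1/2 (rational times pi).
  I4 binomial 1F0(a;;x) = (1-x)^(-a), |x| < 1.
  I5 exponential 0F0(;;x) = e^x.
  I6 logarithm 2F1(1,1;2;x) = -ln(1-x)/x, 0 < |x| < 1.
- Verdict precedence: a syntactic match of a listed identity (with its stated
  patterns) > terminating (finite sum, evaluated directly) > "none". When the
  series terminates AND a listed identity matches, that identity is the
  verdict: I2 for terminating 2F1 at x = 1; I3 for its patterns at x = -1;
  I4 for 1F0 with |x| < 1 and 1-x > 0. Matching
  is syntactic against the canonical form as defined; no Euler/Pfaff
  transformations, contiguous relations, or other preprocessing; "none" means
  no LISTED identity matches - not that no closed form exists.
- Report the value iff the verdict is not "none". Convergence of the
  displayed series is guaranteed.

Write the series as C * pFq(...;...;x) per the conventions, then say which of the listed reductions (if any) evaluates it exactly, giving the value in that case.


With C = 1: the canonical form is 2F1(-7, \frac{5}{8}; \frac{1}{2}; -2). Verdict: terminating - the sum ends at index 7 because -7 is a negative integer; exact evaluation follows. Sum: \frac{13802401}{4224}.

First insight: from the first term 1: factor the ratio over Q (prefactor 1): negated roots = parameters.
Adjacent-term ratio: r(k) = -2 * (k-7) (k+\frac{5}{8}) / [(k+\frac{1}{2}) (k+1)] ; factor over Q: parameters, x = -2, and C = 1.


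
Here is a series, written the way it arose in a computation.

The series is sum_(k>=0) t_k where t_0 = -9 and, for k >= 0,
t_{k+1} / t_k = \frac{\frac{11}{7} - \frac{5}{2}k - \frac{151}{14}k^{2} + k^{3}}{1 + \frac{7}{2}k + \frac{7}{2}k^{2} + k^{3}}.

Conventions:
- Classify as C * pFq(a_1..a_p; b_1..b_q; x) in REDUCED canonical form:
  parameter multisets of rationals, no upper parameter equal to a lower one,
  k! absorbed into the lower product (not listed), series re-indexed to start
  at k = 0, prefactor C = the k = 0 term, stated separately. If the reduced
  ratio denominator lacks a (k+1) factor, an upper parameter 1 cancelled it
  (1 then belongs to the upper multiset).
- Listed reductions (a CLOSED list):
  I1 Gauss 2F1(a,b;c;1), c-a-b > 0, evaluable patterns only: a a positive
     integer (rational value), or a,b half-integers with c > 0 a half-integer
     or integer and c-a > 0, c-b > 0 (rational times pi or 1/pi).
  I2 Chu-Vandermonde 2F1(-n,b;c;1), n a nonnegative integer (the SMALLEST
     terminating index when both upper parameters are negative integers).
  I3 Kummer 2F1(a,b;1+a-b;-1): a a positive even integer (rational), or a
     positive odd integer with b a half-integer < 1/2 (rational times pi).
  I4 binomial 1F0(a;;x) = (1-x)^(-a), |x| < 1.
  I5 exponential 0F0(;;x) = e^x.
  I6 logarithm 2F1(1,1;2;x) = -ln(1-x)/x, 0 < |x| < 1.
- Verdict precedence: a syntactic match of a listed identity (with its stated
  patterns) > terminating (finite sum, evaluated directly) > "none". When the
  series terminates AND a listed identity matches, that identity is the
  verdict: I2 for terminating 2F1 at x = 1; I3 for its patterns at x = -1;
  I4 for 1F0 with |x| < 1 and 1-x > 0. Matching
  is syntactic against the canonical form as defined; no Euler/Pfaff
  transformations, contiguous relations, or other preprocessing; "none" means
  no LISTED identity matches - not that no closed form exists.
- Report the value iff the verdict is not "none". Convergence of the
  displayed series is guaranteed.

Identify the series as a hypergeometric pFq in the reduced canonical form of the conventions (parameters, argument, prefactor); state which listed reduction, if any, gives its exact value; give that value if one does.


At argument 1: a 2F1 with upper {-11, -\frac{2}{7}}, lower {2}, scaled by C = -9. Verdict (x = 1): Vandermonde's identity (I2) applies (terminating 2F1 at x = 1 with n = 11, b = -2/7, c = 2). Exact value: -\frac{222329261076}{13841287201}.

First insight: t_0 being -9, the ratio is unreduced: k + 1/2 divides both sides (prefactor -9).
Adjacent-term ratio: r(k) = 1 * (k-11) (k-\frac{2}{7}) / [(k+2) (k+1)] ; factor over Q: parameters, x = 1, and C = -9.


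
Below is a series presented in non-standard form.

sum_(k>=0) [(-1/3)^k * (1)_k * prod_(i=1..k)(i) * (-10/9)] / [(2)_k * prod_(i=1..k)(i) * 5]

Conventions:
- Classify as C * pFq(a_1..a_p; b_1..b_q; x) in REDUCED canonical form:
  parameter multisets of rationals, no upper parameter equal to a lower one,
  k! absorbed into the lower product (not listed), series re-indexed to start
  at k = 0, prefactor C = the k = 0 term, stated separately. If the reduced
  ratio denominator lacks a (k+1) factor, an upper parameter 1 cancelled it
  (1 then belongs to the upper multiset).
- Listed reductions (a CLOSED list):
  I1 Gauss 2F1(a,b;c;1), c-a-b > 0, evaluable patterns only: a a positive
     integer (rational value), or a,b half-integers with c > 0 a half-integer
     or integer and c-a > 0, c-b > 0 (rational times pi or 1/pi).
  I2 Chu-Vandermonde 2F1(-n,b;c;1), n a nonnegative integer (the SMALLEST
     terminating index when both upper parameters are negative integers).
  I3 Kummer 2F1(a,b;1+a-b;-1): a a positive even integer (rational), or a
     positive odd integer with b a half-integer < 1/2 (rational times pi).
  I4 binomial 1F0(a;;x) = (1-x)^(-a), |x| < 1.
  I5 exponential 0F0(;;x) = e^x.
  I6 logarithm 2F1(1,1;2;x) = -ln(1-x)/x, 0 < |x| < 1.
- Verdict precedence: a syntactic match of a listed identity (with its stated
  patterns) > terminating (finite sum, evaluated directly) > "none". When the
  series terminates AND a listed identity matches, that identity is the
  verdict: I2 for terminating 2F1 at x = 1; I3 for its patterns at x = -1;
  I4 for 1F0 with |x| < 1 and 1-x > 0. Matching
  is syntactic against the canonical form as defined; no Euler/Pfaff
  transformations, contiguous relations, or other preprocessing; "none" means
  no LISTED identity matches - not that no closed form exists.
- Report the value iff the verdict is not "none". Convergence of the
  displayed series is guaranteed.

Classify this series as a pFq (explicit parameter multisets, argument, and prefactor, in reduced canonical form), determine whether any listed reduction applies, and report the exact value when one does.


Prefactor -2/9, argument -1/3: 2F1 with upper {1, 1} over lower {2}. Verdict: logarithm (I6) matches (the logarithm: parameters (1,1;2), x = -1/3). Sum: (-2/3) * ln(4/3).

Key observation: x = (-1/3) and the product of the first k integers (C = -2/9) is k!.
Step ratio: r(k) = (-1/3) * (k+1) (k+1) / [(k+2) (k+1)] - rational in k. x = (-1/3); t_0 = -2/9; negate the roots.


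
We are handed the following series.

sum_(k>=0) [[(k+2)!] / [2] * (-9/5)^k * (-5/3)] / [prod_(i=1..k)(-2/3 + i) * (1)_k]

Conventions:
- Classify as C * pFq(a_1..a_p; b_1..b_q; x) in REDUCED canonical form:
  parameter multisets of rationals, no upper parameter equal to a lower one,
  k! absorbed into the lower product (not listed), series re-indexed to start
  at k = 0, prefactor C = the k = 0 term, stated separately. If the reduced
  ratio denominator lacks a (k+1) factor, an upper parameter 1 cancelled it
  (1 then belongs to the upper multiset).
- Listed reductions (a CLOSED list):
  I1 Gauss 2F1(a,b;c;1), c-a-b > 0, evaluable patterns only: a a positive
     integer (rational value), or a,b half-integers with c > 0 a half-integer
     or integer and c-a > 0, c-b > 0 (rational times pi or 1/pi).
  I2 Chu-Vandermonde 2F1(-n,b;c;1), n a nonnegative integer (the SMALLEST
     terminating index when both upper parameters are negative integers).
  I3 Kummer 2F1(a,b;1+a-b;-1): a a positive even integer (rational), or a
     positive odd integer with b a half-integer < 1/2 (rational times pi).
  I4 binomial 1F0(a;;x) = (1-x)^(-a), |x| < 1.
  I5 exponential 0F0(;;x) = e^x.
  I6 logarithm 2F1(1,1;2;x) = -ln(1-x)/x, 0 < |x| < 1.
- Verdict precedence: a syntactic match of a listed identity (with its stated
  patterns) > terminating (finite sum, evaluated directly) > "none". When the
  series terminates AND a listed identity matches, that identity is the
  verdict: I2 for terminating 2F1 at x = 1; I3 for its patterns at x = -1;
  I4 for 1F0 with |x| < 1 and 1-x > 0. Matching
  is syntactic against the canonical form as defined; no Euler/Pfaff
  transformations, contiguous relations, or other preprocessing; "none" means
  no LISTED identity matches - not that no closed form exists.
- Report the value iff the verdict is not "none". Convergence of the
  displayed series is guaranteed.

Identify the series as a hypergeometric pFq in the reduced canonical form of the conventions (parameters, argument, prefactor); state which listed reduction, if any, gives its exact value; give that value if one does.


Key observation: t_0 being -5/3, the lower running product (C = -5/3) is a rising factorial.
Adjacent-term ratio: r(k) = (-9/5) * (k+3) / [(k+1/3) (k+1)] - poly over poly, x = (-9/5) from leading terms; C = -5/3 at k = 0.

At argument -9/5: a 1F1 with upper {3}, lower {1/3}, scaled by C = -5/3. Verdict: no listed reduction: x = -9/5 and upper {3} fail every I1-I6 pattern.


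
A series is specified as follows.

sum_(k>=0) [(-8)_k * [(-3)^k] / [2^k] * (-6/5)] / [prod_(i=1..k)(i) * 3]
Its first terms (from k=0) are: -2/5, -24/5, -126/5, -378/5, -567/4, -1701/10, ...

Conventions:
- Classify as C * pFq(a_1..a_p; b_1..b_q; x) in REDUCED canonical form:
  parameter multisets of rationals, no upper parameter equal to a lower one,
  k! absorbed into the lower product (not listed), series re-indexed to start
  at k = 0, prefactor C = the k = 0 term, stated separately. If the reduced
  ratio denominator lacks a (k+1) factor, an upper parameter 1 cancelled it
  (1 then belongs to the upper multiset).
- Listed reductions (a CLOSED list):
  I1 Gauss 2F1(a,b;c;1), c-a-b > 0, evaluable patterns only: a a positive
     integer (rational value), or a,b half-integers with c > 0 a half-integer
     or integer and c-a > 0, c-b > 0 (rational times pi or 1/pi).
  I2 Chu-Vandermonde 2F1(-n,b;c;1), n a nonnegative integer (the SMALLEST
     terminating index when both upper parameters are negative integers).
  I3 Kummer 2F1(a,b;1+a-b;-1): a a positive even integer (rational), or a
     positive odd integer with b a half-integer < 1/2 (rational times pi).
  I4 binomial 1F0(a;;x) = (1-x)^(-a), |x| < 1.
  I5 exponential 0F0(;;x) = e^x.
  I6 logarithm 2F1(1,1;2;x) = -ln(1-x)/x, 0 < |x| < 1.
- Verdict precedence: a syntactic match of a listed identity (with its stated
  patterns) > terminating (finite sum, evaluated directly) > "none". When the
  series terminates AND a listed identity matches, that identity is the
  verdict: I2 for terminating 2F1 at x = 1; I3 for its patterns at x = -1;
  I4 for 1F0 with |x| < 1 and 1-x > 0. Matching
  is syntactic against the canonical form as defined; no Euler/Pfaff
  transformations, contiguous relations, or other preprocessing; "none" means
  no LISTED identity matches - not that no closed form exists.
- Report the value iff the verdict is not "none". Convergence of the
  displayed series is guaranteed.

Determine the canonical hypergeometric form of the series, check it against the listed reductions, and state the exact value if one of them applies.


Structural cue: x = (-3/2) and the two k-th powers (C = -2/5) combine into one argument.
Adjacent-term ratio: r(k) = (-3/2) * (k-8) / [(k+1)] - rational in k, leading ratio (-3/2); with t_0 = -2/5, classification follows.

Canonical form: C = -2/5 times 1F0 with upper {-8}, lower {-}, x = -3/2. Verdict: terminating (-8 upstairs). 9 nonzero terms in all; added directly. Its exact value is -78125/128.


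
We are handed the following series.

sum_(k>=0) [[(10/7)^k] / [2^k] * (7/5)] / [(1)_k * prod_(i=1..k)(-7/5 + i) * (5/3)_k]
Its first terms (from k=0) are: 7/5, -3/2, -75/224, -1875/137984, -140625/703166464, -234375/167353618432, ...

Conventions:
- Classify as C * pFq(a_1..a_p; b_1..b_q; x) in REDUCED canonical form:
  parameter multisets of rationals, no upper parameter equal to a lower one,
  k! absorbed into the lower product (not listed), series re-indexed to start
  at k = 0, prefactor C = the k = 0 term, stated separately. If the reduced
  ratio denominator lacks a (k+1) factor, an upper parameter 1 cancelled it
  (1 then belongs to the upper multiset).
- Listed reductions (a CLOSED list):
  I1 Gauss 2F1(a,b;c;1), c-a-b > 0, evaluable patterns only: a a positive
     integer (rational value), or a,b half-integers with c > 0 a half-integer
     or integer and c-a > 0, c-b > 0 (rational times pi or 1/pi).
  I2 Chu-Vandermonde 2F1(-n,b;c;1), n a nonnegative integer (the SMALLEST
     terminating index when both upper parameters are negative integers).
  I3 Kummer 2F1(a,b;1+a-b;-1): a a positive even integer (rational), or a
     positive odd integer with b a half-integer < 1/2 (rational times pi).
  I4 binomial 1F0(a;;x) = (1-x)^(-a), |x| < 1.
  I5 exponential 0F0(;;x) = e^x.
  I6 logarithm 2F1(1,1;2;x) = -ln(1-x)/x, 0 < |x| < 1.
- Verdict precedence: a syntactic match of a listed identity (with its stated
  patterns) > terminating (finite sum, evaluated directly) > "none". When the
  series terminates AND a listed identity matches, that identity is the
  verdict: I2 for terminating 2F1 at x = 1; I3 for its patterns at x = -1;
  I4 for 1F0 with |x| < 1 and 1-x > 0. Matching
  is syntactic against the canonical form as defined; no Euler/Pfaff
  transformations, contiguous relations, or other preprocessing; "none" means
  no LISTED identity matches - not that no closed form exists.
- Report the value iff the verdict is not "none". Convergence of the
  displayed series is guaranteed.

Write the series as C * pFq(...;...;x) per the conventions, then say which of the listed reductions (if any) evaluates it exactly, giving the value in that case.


x = 5/7 here; the reduced form reads 0F2, upper {-}, lower {-2/5, 5/3}, C = 7/5. Verdict: none here - no I1-I6 shape fits x = 5/7 with lower {-2/5, 5/3}.

The tell: with t_0 = 7/5, the lower running product (C = 7/5, x = 5/7) is a rising factorial.
Term ratio: r(k) = (5/7) * 1 / [(k-2/5) (k+5/3) (k+1)] - poly over poly, x = (5/7) from leading terms; C = 7/5 at k = 0.


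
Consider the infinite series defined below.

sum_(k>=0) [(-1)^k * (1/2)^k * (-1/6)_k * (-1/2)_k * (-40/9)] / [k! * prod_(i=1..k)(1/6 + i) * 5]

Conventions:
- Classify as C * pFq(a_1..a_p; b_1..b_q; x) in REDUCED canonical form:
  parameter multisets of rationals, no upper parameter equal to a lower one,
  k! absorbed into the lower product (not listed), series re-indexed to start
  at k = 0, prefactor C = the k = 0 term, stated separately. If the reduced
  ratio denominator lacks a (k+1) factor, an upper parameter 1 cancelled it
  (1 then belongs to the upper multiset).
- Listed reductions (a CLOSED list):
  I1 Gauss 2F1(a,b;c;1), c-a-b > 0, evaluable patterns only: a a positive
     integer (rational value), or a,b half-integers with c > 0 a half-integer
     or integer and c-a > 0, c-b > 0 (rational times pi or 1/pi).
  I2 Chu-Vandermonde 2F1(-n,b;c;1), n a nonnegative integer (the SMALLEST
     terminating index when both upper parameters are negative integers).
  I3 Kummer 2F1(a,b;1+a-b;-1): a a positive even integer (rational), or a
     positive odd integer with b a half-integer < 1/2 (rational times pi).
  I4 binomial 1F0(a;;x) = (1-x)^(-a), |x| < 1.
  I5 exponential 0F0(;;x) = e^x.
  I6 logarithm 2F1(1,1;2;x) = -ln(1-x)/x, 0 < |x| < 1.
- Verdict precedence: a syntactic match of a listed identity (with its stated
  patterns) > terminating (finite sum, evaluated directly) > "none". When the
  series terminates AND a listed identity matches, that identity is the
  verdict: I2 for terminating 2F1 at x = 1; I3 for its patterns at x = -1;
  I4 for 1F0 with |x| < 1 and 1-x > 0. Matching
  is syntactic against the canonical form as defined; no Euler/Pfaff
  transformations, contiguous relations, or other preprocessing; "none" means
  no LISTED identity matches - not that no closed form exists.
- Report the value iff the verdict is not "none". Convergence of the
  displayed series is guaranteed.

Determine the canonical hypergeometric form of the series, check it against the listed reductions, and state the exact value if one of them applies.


The tell: from the first term -8/9: the lower running product (prefactor -8/9) is a rising factorial.
Ratio: r(k) = (-1/2) * (k-1/2) (k-1/6) / [(k+7/6) (k+1)] ; factor over Q: parameters, x = (-1/2), and C = -8/9.

The series (x = -1/2) is 2F1: upper {-1/2, -1/6}, lower {7/6}, prefactor -8/9. Verdict: none here - no I1-I6 shape fits x = -1/2 with lower {7/6}.


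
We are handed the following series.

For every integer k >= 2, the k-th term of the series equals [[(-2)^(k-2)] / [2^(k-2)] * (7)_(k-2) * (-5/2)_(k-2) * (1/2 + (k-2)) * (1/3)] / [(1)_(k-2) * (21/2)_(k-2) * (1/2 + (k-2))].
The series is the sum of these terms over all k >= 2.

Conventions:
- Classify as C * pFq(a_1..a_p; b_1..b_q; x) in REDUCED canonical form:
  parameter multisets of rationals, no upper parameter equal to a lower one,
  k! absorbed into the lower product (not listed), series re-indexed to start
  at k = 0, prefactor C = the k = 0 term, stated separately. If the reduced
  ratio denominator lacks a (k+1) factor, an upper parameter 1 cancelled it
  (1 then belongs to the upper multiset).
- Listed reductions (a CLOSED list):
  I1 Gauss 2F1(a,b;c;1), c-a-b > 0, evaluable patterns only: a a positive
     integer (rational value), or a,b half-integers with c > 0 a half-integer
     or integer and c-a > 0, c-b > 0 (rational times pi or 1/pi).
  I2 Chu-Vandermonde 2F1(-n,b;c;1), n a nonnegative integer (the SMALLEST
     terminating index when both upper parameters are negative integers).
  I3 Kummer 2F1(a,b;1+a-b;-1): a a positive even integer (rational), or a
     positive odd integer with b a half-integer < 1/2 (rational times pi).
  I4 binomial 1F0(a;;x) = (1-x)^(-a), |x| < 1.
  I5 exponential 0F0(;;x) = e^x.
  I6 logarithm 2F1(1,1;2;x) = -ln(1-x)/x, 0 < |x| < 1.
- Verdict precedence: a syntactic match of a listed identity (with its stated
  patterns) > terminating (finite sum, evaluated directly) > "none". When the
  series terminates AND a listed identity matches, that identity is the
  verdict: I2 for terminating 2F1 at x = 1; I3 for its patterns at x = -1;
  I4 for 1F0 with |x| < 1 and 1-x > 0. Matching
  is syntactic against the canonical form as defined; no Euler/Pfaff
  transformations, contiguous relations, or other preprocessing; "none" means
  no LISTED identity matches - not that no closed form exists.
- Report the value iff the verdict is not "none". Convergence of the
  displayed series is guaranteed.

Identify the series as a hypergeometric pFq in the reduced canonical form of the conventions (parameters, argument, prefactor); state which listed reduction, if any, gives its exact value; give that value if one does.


The tell: t_0 = 1/3 here, and (1)_k (C = 1/3) is k! itself.
Ratio: r(k) = (-1) * (k-5/2) (k+7) / [(k+21/2) (k+1)] - rational; roots negated = parameters, x = (-1), C = 1/3.

x = -1 here; the reduced form reads 2F1, upper {-5/2, 7}, lower {21/2}, C = 1/3. Verdict: Kummer's theorem (I3) matches (x = -1; c = 21/2 equals 1+a-b for upper {-5/2, 7}: listed pattern). Sum: (1616615/4194304) * pi.
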